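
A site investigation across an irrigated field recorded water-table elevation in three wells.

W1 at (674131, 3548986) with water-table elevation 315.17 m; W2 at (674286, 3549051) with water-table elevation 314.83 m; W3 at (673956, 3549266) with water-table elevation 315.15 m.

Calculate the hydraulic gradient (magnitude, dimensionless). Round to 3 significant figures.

0.00206

Differences from W1: to W2 (Δx, Δy, Δh) = (155, 65, -0.34); to W3 = (-175, 280, -0.02).
Solve a·Δx + b·Δy = Δh: det = 155·280 − (-175)·65 = 54775.
∂h/∂x = [(-0.34)·280 − (-0.02)·65] / 54775 = -0.001714
∂h/∂y = [155·(-0.02) − (-175)·(-0.34)] / 54775 = -0.001143
|∇h| = √(-0.001714² + -0.001143²) = 0.00206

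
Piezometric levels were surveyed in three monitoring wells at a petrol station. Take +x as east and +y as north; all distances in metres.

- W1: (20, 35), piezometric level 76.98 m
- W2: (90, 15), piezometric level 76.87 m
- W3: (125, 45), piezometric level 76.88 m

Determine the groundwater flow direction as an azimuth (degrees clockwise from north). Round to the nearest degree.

Three-point gradient (reference W1): Δ to W2 = (70, -20, -0.11), Δ to W3 = (105, 10, -0.10).
∂h/∂x = -0.001107, ∂h/∂y = +0.001625 (det = 2800).
Flow direction (−∇h) has components (+0.001107 E, -0.001625 N).
Azimuth = atan2(E, N) = atan2(+0.001107, -0.001625) = 145.7° ≈ 146°.

146°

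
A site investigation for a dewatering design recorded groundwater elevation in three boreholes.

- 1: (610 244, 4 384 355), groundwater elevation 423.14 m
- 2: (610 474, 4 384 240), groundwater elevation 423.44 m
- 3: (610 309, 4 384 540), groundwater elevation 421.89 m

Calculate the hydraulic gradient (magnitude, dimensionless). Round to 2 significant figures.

With h = a·x + b·y + c and 1 as origin, the differences give:
  230·a + (-115)·b = +0.30
  65·a + 185·b = -1.25
Eliminate b (×185 and ×(-115), subtract): 50025·a = -88.250 → a = ∂h/∂x = -0.001764
Back-substitute: b = ∂h/∂y = -0.006137.
|∇h| = √(-0.001764² + -0.006137²) = 0.006385

0.0064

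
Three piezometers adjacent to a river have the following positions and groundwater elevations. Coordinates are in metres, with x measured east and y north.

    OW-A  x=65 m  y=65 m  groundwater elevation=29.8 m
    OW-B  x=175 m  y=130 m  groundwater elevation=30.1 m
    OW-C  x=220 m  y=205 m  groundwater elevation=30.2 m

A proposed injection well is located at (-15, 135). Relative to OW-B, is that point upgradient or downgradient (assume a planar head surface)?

Differences from OW-A: to OW-B (Δx, Δy, Δh) = (110, 65, +0.3); to OW-C = (155, 140, +0.4).
Solve a·Δx + b·Δy = Δh: det = 110·140 − 155·65 = 5325.
∂h/∂x = [(+0.3)·140 − (+0.4)·65] / 5325 = +0.003005
∂h/∂y = [110·(+0.4) − 155·(+0.3)] / 5325 = -0.0004695
Head at (-15, 135) = 29.8 + (+0.003005)·(-80) + (-0.0004695)·(70) = 29.53 m.
That is lower than the 30.1 m at OW-B, so the point is downgradient.

downgradient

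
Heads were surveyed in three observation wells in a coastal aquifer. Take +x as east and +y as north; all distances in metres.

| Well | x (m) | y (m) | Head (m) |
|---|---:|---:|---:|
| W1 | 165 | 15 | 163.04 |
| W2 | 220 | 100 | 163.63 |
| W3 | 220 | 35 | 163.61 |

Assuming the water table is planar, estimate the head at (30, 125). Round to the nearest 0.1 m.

161.7 m

Differences from W1: to W2 (Δx, Δy, Δh) = (55, 85, +0.59); to W3 = (55, 20, +0.57).
Solve a·Δx + b·Δy = Δh: det = 55·20 − 55·85 = -3575.
∂h/∂x = [(+0.59)·20 − (+0.57)·85] / -3575 = +0.01025
∂h/∂y = [55·(+0.57) − 55·(+0.59)] / -3575 = +0.0003077
h(30, 125) = 163.04 + (+0.01025)·(-135) + (+0.0003077)·(110) = 163.04 -1.384 +0.034 = 161.690 m.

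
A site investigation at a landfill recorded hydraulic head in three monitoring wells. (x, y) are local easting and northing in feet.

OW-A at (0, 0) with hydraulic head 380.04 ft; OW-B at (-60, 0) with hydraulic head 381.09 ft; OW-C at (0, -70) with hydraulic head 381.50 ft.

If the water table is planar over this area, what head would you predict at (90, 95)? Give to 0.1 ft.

∂h/∂x = (381.09 − 380.04) / (-60 − 0) = -0.01750
∂h/∂y = (381.50 − 380.04) / (-70 − 0) = -0.02086
h(90, 95) = 380.04 + (-0.01750)·(90) + (-0.02086)·(95) = 380.04 -1.575 -1.981 = 376.484 ft.

376.5 ft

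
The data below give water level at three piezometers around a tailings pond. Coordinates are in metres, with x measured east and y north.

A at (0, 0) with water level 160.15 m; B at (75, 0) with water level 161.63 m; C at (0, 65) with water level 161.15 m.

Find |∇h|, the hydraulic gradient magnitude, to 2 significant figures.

0.025

∂h/∂x = (161.63 − 160.15) / (75 − 0) = +0.01973
∂h/∂y = (161.15 − 160.15) / (65 − 0) = +0.01538
|∇h| = √(0.01973² + 0.01538²) = 0.02502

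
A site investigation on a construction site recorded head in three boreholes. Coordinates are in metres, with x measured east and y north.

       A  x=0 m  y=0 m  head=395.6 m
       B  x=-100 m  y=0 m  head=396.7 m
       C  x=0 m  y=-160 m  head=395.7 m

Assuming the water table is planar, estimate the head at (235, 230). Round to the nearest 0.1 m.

∂h/∂x = (396.7 − 395.6) / (-100 − 0) = -0.01100
∂h/∂y = (395.7 − 395.6) / (-160 − 0) = -0.0006250
h(235, 230) = 395.6 + (-0.01100)·(235) + (-0.0006250)·(230) = 395.6 -2.585 -0.144 = 392.871 m.

392.9 m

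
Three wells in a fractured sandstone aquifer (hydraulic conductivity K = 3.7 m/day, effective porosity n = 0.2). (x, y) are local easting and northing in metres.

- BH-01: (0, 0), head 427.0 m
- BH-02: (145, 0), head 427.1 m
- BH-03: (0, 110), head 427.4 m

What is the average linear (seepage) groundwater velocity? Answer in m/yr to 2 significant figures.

∂h/∂x = (427.1 − 427.0) / (145 − 0) = +0.0006897
∂h/∂y = (427.4 − 427.0) / (110 − 0) = +0.003636
|∇h| = √(0.0006897² + 0.003636²) = 0.003701
Seepage velocity v = K·i/n = 3.7 × 0.003701 / 0.2 = 0.06847 m/day = 25.01 m/yr.

25 m/yr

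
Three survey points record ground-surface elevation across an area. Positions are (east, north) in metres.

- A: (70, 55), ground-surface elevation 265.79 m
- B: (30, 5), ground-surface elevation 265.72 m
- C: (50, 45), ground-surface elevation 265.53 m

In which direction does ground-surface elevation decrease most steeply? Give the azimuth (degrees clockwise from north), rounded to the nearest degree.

Differences from A: to B (Δx, Δy, Δh) = (-40, -50, -0.07); to C = (-20, -10, -0.26).
Determinant of the coordinate differences = (-40)·(-10) − (-20)·(-50) = -600.
∂z/∂x = [(-0.07)·(-10) − (-0.26)·(-50)] / -600 = +0.02050
∂z/∂y = [(-40)·(-0.26) − (-20)·(-0.07)] / -600 = -0.01500
Steepest decrease is along −∇f: components (-0.02050 E, +0.01500 N).
Azimuth = atan2(-0.02050, +0.01500) = 306.2° ≈ 306°.

306°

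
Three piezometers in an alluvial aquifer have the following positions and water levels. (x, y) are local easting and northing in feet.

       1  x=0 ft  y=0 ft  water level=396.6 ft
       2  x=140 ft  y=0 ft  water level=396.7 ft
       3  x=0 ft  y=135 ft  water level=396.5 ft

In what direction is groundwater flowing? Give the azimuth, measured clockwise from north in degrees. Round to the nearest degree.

∂h/∂x = (396.7 − 396.6) / (140 − 0) = +0.0007143
∂h/∂y = (396.5 − 396.6) / (135 − 0) = -0.0007407
Flow direction (−∇h) has components (-0.0007143 E, +0.0007407 N).
Azimuth = atan2(E, N) = atan2(-0.0007143, +0.0007407) = 316.0° ≈ 316°.

316°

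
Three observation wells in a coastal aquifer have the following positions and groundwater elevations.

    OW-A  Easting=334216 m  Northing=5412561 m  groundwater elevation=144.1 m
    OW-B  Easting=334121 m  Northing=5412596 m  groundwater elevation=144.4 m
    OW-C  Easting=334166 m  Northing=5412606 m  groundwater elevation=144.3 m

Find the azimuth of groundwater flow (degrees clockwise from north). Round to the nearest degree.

With h = a·x + b·y + c and OW-A as origin, the differences give:
  (-95)·a + 35·b = +0.3
  (-50)·a + 45·b = +0.2
Eliminate b (×45 and ×35, subtract): -2525·a = 6.50 → a = ∂h/∂x = -0.002574
Back-substitute: b = ∂h/∂y = +0.001584.
Flow direction (−∇h) has components (+0.002574 E, -0.001584 N).
Azimuth = atan2(E, N) = atan2(+0.002574, -0.001584) = 121.6° ≈ 122°.

122°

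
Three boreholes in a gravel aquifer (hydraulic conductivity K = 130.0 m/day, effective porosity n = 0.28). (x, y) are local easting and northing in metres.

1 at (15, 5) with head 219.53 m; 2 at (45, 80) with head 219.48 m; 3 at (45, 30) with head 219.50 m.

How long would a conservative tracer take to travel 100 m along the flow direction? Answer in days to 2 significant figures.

Taking 1 as reference: 2−1 = (30, 75, -0.05); 3−1 = (30, 25, -0.03).
Solve a·Δx + b·Δy = Δh: det = 30·25 − 30·75 = -1500.
∂h/∂x = [(-0.05)·25 − (-0.03)·75] / -1500 = -0.0006667
∂h/∂y = [30·(-0.03) − 30·(-0.05)] / -1500 = -0.0004000
|∇h| = √(-0.0006667² + -0.0004000²) = 0.0007775
Seepage velocity v = K·i/n = 130.0 × 0.0007775 / 0.28 = 0.361 m/day.
t = 100 / 0.361 = 277 days.

280 days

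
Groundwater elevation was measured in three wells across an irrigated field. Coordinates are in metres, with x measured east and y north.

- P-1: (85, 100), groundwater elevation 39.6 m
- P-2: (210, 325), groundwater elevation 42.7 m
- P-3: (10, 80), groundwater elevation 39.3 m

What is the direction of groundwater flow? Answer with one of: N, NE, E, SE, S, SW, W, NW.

Differences from P-1: to P-2 (Δx, Δy, Δh) = (125, 225, +3.1); to P-3 = (-75, -20, -0.3).
Determinant of the coordinate differences = 125·(-20) − (-75)·225 = 14375.
∂h/∂x = [(+3.1)·(-20) − (-0.3)·225] / 14375 = +0.0003826
∂h/∂y = [125·(-0.3) − (-75)·(+3.1)] / 14375 = +0.01357
Flow = −∇h = (-0.0003826 east, -0.01357 north), which points south.

S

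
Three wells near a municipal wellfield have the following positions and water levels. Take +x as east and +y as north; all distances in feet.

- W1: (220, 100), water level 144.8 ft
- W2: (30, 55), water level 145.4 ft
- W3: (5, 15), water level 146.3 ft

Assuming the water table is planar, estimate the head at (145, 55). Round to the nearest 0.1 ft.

Differences from W1: to W2 (Δx, Δy, Δh) = (-190, -45, +0.6); to W3 = (-215, -85, +1.5).
Determinant of the coordinate differences = (-190)·(-85) − (-215)·(-45) = 6475.
∂h/∂x = [(+0.6)·(-85) − (+1.5)·(-45)] / 6475 = +0.002548
∂h/∂y = [(-190)·(+1.5) − (-215)·(+0.6)] / 6475 = -0.02409
h(145, 55) = 144.8 + (+0.002548)·(-75) + (-0.02409)·(-45) = 144.8 -0.191 +1.084 = 145.693 ft.

145.7 ft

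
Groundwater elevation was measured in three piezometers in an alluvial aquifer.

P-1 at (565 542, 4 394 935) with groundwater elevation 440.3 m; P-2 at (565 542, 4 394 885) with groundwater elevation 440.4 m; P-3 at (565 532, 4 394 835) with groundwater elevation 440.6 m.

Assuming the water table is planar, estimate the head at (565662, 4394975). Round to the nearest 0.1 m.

Taking P-1 as reference: P-2−P-1 = (0, -50, +0.1); P-3−P-1 = (-10, -100, +0.3).
Determinant of the coordinate differences = 0·(-100) − (-10)·(-50) = -500.
∂h/∂x = [(+0.1)·(-100) − (+0.3)·(-50)] / -500 = -0.01000
∂h/∂y = [0·(+0.3) − (-10)·(+0.1)] / -500 = -0.002000
h(565662, 4394975) = 440.3 + (-0.01000)·(120) + (-0.002000)·(40) = 440.3 -1.200 -0.080 = 439.020 m.

439.0 m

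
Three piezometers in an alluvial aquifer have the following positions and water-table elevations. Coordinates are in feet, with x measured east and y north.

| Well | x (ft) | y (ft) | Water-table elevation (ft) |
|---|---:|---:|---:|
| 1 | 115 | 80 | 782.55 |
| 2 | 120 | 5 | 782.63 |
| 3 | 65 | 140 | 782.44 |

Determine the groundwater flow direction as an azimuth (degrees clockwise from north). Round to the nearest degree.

315°

Taking 1 as reference: 2−1 = (5, -75, +0.08); 3−1 = (-50, 60, -0.11).
Solve a·Δx + b·Δy = Δh: det = 5·60 − (-50)·(-75) = -3450.
∂h/∂x = [(+0.08)·60 − (-0.11)·(-75)] / -3450 = +0.0010000
∂h/∂y = [5·(-0.11) − (-50)·(+0.08)] / -3450 = -0.001000
Flow direction (−∇h) has components (-0.0010000 E, +0.001000 N).
Azimuth = atan2(E, N) = atan2(-0.0010000, +0.001000) = 315.0° ≈ 315°.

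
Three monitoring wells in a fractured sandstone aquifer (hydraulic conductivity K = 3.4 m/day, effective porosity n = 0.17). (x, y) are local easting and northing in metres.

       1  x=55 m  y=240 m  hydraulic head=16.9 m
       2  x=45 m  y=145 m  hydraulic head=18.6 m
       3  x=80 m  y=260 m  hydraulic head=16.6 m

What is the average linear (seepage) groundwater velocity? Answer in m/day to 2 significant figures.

Differences from 1: to 2 (Δx, Δy, Δh) = (-10, -95, +1.7); to 3 = (25, 20, -0.3).
Determinant of the coordinate differences = (-10)·20 − 25·(-95) = 2175.
∂h/∂x = [(+1.7)·20 − (-0.3)·(-95)] / 2175 = +0.002529
∂h/∂y = [(-10)·(-0.3) − 25·(+1.7)] / 2175 = -0.01816
|∇h| = √(0.002529² + -0.01816²) = 0.01834
Seepage velocity v = K·i/n = 3.4 × 0.01834 / 0.17 = 0.3668 m/day.

0.37 m/day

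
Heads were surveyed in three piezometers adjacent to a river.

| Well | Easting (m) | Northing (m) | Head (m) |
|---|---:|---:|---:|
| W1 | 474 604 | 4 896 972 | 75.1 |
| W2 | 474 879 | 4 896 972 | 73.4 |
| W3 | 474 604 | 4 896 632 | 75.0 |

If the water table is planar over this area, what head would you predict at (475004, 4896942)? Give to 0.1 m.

72.6 m

∂h/∂x = (73.4 − 75.1) / (474879 − 474604) = -0.006182
∂h/∂y = (75.0 − 75.1) / (4896632 − 4896972) = +0.0002941
h(475004, 4896942) = 75.1 + (-0.006182)·(400) + (+0.0002941)·(-30) = 75.1 -2.473 -0.009 = 72.618 m.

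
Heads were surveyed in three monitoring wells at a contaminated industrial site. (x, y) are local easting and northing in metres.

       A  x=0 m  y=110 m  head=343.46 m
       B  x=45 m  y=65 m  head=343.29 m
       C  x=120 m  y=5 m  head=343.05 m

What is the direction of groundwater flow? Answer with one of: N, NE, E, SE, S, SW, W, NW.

S

Taking A as reference: B−A = (45, -45, -0.17); C−A = (120, -105, -0.41).
Solve a·Δx + b·Δy = Δh: det = 45·(-105) − 120·(-45) = 675.
∂h/∂x = [(-0.17)·(-105) − (-0.41)·(-45)] / 675 = -0.0008889
∂h/∂y = [45·(-0.41) − 120·(-0.17)] / 675 = +0.002889
Flow = −∇h = (+0.0008889 east, -0.002889 north), which points south.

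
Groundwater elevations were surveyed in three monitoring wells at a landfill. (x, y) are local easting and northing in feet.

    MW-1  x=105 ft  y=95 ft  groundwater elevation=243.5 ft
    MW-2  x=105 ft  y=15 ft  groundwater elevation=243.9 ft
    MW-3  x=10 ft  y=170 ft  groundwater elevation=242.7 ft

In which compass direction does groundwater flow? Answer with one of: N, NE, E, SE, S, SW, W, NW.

Taking MW-1 as reference: MW-2−MW-1 = (0, -80, +0.4); MW-3−MW-1 = (-95, 75, -0.8).
Determinant of the coordinate differences = 0·75 − (-95)·(-80) = -7600.
∂h/∂x = [(+0.4)·75 − (-0.8)·(-80)] / -7600 = +0.004474
∂h/∂y = [0·(-0.8) − (-95)·(+0.4)] / -7600 = -0.005000
Flow = −∇h = (-0.004474 east, +0.005000 north), which points northwest.

NW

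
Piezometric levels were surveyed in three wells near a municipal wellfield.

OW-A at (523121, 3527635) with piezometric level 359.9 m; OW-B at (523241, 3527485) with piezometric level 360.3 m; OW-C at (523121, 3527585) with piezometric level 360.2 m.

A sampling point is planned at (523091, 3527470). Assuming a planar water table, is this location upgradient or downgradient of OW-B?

Taking OW-A as reference: OW-B−OW-A = (120, -150, +0.4); OW-C−OW-A = (0, -50, +0.3).
Determinant of the coordinate differences = 120·(-50) − 0·(-150) = -6000.
∂h/∂x = [(+0.4)·(-50) − (+0.3)·(-150)] / -6000 = -0.004167
∂h/∂y = [120·(+0.3) − 0·(+0.4)] / -6000 = -0.006000
Head at (523091, 3527470) = 359.9 + (-0.004167)·(-30) + (-0.006000)·(-165) = 361.01 m.
That is higher than the 360.3 m at OW-B, so the point is upgradient.

upgradient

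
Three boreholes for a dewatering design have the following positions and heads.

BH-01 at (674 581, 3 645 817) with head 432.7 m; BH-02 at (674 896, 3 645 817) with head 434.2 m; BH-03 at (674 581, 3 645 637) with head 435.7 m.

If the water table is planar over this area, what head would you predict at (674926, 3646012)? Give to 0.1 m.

∂h/∂x = (434.2 − 432.7) / (674896 − 674581) = +0.004762
∂h/∂y = (435.7 − 432.7) / (3645637 − 3645817) = -0.01667
h(674926, 3646012) = 432.7 + (+0.004762)·(345) + (-0.01667)·(195) = 432.7 +1.643 -3.250 = 431.093 m.

431.1 m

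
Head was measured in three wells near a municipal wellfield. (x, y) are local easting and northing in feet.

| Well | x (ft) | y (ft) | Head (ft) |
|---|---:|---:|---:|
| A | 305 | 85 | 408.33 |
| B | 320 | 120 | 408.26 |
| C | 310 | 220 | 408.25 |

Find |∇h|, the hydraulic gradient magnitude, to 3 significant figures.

With h = a·x + b·y + c and A as origin, the differences give:
  15·a + 35·b = -0.07
  5·a + 135·b = -0.08
Eliminate b (×135 and ×35, subtract): 1850·a = -6.650 → a = ∂h/∂x = -0.003595
Back-substitute: b = ∂h/∂y = -0.0004595.
|∇h| = √(-0.003595² + -0.0004595²) = 0.003624

0.00362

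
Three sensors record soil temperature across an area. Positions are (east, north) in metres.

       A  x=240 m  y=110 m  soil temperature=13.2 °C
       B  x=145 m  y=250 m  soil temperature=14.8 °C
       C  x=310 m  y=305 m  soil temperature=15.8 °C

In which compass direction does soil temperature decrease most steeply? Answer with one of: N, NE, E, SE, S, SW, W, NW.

Three-point gradient (reference A): Δ to B = (-95, 140, +1.6), Δ to C = (70, 195, +2.6).
∂T/∂x = +0.001836, ∂T/∂y = +0.01267 (det = -28325).
Steepest decrease is along −∇f = (-0.001836 E, -0.01267 N) → south.

S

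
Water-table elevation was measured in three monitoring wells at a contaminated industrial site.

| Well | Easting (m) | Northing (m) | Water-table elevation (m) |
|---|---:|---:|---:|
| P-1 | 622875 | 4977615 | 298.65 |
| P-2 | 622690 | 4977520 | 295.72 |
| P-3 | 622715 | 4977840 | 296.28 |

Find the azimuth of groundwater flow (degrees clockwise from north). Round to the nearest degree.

268°

Taking P-1 as reference: P-2−P-1 = (-185, -95, -2.93); P-3−P-1 = (-160, 225, -2.37).
Determinant of the coordinate differences = (-185)·225 − (-160)·(-95) = -56825.
∂h/∂x = [(-2.93)·225 − (-2.37)·(-95)] / -56825 = +0.01556
∂h/∂y = [(-185)·(-2.37) − (-160)·(-2.93)] / -56825 = +0.0005341
Flow direction (−∇h) has components (-0.01556 E, -0.0005341 N).
Azimuth = atan2(E, N) = atan2(-0.01556, -0.0005341) = 268.0° ≈ 268°.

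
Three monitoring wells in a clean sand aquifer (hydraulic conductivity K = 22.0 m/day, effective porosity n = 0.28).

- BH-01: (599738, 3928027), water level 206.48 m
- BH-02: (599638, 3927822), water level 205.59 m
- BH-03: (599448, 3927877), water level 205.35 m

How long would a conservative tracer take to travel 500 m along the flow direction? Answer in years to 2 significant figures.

Differences from BH-01: to BH-02 (Δx, Δy, Δh) = (-100, -205, -0.89); to BH-03 = (-290, -150, -1.13).
Determinant of the coordinate differences = (-100)·(-150) − (-290)·(-205) = -44450.
∂h/∂x = [(-0.89)·(-150) − (-1.13)·(-205)] / -44450 = +0.002208
∂h/∂y = [(-100)·(-1.13) − (-290)·(-0.89)] / -44450 = +0.003264
|∇h| = √(0.002208² + 0.003264²) = 0.003941
Seepage velocity v = K·i/n = 22.0 × 0.003941 / 0.28 = 0.3096 m/day.
t = 500 / 0.3096 = 1615 days = 4.42 years.

4.4 years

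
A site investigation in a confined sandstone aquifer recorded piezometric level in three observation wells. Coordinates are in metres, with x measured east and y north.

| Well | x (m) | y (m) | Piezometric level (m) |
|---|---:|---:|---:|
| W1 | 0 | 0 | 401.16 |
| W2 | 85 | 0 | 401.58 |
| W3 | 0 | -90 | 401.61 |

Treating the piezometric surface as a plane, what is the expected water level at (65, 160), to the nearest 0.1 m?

∂h/∂x = (401.58 − 401.16) / (85 − 0) = +0.004941
∂h/∂y = (401.61 − 401.16) / (-90 − 0) = -0.005000
h(65, 160) = 401.16 + (+0.004941)·(65) + (-0.005000)·(160) = 401.16 +0.321 -0.800 = 400.681 m.

400.7 m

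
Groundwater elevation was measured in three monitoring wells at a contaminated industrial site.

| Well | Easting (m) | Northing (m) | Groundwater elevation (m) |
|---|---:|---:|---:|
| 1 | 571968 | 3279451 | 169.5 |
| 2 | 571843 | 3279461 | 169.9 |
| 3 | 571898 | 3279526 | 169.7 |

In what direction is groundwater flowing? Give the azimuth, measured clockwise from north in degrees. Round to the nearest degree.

Differences from 1: to 2 (Δx, Δy, Δh) = (-125, 10, +0.4); to 3 = (-70, 75, +0.2).
Determinant of the coordinate differences = (-125)·75 − (-70)·10 = -8675.
∂h/∂x = [(+0.4)·75 − (+0.2)·10] / -8675 = -0.003228
∂h/∂y = [(-125)·(+0.2) − (-70)·(+0.4)] / -8675 = -0.0003458
Flow direction (−∇h) has components (+0.003228 E, +0.0003458 N).
Azimuth = atan2(E, N) = atan2(+0.003228, +0.0003458) = 83.9° ≈ 084°.

084°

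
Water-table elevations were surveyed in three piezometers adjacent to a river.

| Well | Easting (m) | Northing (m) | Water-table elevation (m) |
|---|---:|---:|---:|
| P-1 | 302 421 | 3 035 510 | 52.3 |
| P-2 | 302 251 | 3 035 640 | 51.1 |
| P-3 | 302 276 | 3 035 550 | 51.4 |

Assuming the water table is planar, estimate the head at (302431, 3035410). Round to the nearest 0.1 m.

Three-point gradient (reference P-1): Δ to P-2 = (-170, 130, -1.2), Δ to P-3 = (-145, 40, -0.9).
∂h/∂x = +0.005726, ∂h/∂y = -0.001743 (det = 12050).
h(302431, 3035410) = 52.3 + (+0.005726)·(10) + (-0.001743)·(-100) = 52.3 +0.057 +0.174 = 52.532 m.

52.5 m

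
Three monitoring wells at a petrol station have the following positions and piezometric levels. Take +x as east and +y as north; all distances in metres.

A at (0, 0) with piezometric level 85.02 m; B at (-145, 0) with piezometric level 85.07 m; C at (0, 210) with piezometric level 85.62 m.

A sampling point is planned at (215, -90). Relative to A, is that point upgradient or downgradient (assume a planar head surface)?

∂h/∂x = (85.07 − 85.02) / (-145 − 0) = -0.0003448
∂h/∂y = (85.62 − 85.02) / (210 − 0) = +0.002857
Head at (215, -90) = 85.02 + (-0.0003448)·(215) + (+0.002857)·(-90) = 84.69 m.
That is lower than the 85.02 m at A, so the point is downgradient.

downgradient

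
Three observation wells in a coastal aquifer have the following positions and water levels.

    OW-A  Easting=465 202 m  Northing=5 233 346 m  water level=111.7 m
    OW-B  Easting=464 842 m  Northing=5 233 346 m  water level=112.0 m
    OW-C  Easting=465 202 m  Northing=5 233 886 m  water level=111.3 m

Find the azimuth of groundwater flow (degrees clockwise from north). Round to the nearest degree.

048°

∂h/∂x = (112.0 − 111.7) / (464842 − 465202) = -0.0008333
∂h/∂y = (111.3 − 111.7) / (5233886 − 5233346) = -0.0007407
Flow direction (−∇h) has components (+0.0008333 E, +0.0007407 N).
Azimuth = atan2(E, N) = atan2(+0.0008333, +0.0007407) = 48.4° ≈ 048°.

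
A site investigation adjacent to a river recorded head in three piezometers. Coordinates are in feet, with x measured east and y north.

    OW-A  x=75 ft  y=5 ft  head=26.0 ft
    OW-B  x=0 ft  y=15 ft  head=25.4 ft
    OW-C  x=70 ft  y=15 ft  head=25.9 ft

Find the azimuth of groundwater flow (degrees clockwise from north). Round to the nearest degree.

312°

Differences from OW-A: to OW-B (Δx, Δy, Δh) = (-75, 10, -0.6); to OW-C = (-5, 10, -0.1).
Determinant of the coordinate differences = (-75)·10 − (-5)·10 = -700.
∂h/∂x = [(-0.6)·10 − (-0.1)·10] / -700 = +0.007143
∂h/∂y = [(-75)·(-0.1) − (-5)·(-0.6)] / -700 = -0.006429
Flow direction (−∇h) has components (-0.007143 E, +0.006429 N).
Azimuth = atan2(E, N) = atan2(-0.007143, +0.006429) = 312.0° ≈ 312°.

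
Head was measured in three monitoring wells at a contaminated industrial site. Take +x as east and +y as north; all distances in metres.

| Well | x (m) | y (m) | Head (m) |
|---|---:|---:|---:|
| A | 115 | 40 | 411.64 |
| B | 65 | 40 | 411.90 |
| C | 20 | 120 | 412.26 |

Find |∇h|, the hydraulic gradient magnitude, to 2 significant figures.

0.0054

With h = a·x + b·y + c and A as origin, the differences give:
  (-50)·a + 0·b = +0.26
  (-95)·a + 80·b = +0.62
Eliminate b (×80 and ×0, subtract): -4000·a = 20.800 → a = ∂h/∂x = -0.005200
Back-substitute: b = ∂h/∂y = +0.001575.
|∇h| = √(-0.005200² + 0.001575²) = 0.005433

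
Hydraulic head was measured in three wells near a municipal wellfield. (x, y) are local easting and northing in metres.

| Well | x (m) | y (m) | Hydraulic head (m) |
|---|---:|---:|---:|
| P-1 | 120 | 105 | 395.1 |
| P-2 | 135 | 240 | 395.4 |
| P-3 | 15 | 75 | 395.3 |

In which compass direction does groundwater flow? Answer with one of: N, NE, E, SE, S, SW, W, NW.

SE

Three-point gradient (reference P-1): Δ to P-2 = (15, 135, +0.3), Δ to P-3 = (-105, -30, +0.2).
∂h/∂x = -0.002623, ∂h/∂y = +0.002514 (det = 13725).
Flow = −∇h = (+0.002623 east, -0.002514 north), which points southeast.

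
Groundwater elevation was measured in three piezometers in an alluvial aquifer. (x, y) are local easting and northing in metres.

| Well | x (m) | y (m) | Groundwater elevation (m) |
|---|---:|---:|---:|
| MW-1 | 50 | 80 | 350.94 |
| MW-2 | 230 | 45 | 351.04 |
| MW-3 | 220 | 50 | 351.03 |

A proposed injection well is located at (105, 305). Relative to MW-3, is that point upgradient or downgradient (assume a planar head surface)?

downgradient

Three-point gradient (reference MW-1): Δ to MW-2 = (180, -35, +0.10), Δ to MW-3 = (170, -30, +0.09).
∂h/∂x = +0.0002727, ∂h/∂y = -0.001455 (det = 550).
Head at (105, 305) = 350.94 + (+0.0002727)·(55) + (-0.001455)·(225) = 350.63 m.
That is lower than the 351.03 m at MW-3, so the point is downgradient.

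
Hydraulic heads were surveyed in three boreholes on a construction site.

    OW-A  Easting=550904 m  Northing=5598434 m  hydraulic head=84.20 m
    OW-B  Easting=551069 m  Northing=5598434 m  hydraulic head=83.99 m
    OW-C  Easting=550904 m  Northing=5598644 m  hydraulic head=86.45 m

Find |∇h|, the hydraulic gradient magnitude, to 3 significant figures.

0.0108

∂h/∂x = (83.99 − 84.20) / (551069 − 550904) = -0.001273
∂h/∂y = (86.45 − 84.20) / (5598644 − 5598434) = +0.01071
|∇h| = √(-0.001273² + 0.01071²) = 0.01079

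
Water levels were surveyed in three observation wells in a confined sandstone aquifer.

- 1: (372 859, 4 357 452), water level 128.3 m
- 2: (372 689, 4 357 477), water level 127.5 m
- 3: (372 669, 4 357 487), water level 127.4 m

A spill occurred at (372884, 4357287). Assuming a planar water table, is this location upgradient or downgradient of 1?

With h = a·x + b·y + c and 1 as origin, the differences give:
  (-170)·a + 25·b = -0.8
  (-190)·a + 35·b = -0.9
Eliminate b (×35 and ×25, subtract): -1200·a = -5.50 → a = ∂h/∂x = +0.004583
Back-substitute: b = ∂h/∂y = -0.0008333.
Head at (372884, 4357287) = 128.3 + (+0.004583)·(25) + (-0.0008333)·(-165) = 128.55 m.
That is higher than the 128.3 m at 1, so the point is upgradient.

upgradient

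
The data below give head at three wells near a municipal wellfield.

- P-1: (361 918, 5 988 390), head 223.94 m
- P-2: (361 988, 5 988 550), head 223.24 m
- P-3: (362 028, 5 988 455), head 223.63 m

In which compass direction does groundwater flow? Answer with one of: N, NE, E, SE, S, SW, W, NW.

With h = a·x + b·y + c and P-1 as origin, the differences give:
  70·a + 160·b = -0.70
  110·a + 65·b = -0.31
Eliminate b (×65 and ×160, subtract): -13050·a = 4.100 → a = ∂h/∂x = -0.0003142
Back-substitute: b = ∂h/∂y = -0.004238.
Flow = −∇h = (+0.0003142 east, +0.004238 north), which points north.

N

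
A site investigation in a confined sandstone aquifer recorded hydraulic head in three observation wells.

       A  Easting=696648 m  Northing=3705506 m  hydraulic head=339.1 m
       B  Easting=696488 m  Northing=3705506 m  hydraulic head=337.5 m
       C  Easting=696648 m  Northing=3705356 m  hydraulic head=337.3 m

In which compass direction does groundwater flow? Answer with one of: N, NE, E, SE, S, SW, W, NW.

∂h/∂x = (337.5 − 339.1) / (696488 − 696648) = +0.01000
∂h/∂y = (337.3 − 339.1) / (3705356 − 3705506) = +0.01200
Flow = −∇h = (-0.01000 east, -0.01200 north), which points southwest.

SW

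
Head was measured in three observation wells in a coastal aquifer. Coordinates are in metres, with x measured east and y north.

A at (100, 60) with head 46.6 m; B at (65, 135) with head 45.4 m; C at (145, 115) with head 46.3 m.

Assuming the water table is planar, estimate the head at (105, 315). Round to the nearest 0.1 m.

Taking A as reference: B−A = (-35, 75, -1.2); C−A = (45, 55, -0.3).
Solve a·Δx + b·Δy = Δh: det = (-35)·55 − 45·75 = -5300.
∂h/∂x = [(-1.2)·55 − (-0.3)·75] / -5300 = +0.008208
∂h/∂y = [(-35)·(-0.3) − 45·(-1.2)] / -5300 = -0.01217
h(105, 315) = 46.6 + (+0.008208)·(5) + (-0.01217)·(255) = 46.6 +0.041 -3.103 = 43.538 m.

43.5 m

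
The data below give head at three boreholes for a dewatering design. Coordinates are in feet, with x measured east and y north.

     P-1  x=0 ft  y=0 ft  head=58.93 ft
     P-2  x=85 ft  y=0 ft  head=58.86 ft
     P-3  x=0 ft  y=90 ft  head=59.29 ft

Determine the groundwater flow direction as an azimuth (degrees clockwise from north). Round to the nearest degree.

168°

∂h/∂x = (58.86 − 58.93) / (85 − 0) = -0.0008235
∂h/∂y = (59.29 − 58.93) / (90 − 0) = +0.004000
Flow direction (−∇h) has components (+0.0008235 E, -0.004000 N).
Azimuth = atan2(E, N) = atan2(+0.0008235, -0.004000) = 168.4° ≈ 168°.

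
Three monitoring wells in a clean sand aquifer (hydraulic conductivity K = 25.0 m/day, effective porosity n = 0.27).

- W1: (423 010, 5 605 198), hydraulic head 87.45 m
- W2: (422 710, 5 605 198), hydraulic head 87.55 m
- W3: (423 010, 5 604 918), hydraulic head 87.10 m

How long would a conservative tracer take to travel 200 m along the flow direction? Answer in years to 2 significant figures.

∂h/∂x = (87.55 − 87.45) / (422710 − 423010) = -0.0003333
∂h/∂y = (87.10 − 87.45) / (5604918 − 5605198) = +0.001250
|∇h| = √(-0.0003333² + 0.001250²) = 0.001294
Seepage velocity v = K·i/n = 25.0 × 0.001294 / 0.27 = 0.1198 m/day.
t = 200 / 0.1198 = 1669 days = 4.57 years.

4.6 years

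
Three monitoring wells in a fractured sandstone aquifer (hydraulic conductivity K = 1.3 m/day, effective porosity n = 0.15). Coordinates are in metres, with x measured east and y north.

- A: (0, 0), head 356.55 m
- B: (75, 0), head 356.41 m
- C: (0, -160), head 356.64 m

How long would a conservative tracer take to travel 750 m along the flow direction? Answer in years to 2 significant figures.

120 years

∂h/∂x = (356.41 − 356.55) / (75 − 0) = -0.001867
∂h/∂y = (356.64 − 356.55) / (-160 − 0) = -0.0005625
|∇h| = √(-0.001867² + -0.0005625²) = 0.00195
Seepage velocity v = K·i/n = 1.3 × 0.00195 / 0.15 = 0.0169 m/day.
t = 750 / 0.0169 = 4.438e+04 days = 122 years.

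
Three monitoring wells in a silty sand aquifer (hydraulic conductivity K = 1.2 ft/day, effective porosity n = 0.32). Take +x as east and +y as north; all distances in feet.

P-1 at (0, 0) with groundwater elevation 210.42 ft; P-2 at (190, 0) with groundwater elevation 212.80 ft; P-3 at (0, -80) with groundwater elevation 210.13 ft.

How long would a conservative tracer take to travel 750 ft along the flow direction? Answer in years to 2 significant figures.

∂h/∂x = (212.80 − 210.42) / (190 − 0) = +0.01253
∂h/∂y = (210.13 − 210.42) / (-80 − 0) = +0.003625
|∇h| = √(0.01253² + 0.003625²) = 0.01304
Seepage velocity v = K·i/n = 1.2 × 0.01304 / 0.32 = 0.0489 ft/day.
t = 750 / 0.0489 = 1.534e+04 days = 42 years.

42 years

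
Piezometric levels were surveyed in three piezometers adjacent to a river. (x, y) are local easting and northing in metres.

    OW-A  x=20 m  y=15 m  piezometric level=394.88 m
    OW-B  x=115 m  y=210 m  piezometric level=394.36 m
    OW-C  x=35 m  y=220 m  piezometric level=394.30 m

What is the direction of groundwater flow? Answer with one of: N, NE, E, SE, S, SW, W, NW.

With h = a·x + b·y + c and OW-A as origin, the differences give:
  95·a + 195·b = -0.52
  15·a + 205·b = -0.58
Eliminate b (×205 and ×195, subtract): 16550·a = 6.500 → a = ∂h/∂x = +0.0003927
Back-substitute: b = ∂h/∂y = -0.002858.
Flow = −∇h = (-0.0003927 east, +0.002858 north), which points north.

N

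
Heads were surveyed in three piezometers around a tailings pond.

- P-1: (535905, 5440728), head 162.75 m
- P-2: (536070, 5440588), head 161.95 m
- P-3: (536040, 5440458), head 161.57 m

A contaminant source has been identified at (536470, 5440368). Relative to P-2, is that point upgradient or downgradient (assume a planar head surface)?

downgradient

Taking P-1 as reference: P-2−P-1 = (165, -140, -0.80); P-3−P-1 = (135, -270, -1.18).
Determinant of the coordinate differences = 165·(-270) − 135·(-140) = -25650.
∂h/∂x = [(-0.80)·(-270) − (-1.18)·(-140)] / -25650 = -0.001981
∂h/∂y = [165·(-1.18) − 135·(-0.80)] / -25650 = +0.003380
Head at (536470, 5440368) = 162.75 + (-0.001981)·(565) + (+0.003380)·(-360) = 160.41 m.
That is lower than the 161.95 m at P-2, so the point is downgradient.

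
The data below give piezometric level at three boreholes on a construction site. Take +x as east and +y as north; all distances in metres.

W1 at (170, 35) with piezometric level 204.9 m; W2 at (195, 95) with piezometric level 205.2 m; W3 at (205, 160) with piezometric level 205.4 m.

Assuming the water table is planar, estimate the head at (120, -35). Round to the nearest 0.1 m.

204.4 m

With h = a·x + b·y + c and W1 as origin, the differences give:
  25·a + 60·b = +0.3
  35·a + 125·b = +0.5
Eliminate b (×125 and ×60, subtract): 1025·a = 7.50 → a = ∂h/∂x = +0.007317
Back-substitute: b = ∂h/∂y = +0.001951.
h(120, -35) = 204.9 + (+0.007317)·(-50) + (+0.001951)·(-70) = 204.9 -0.366 -0.137 = 204.398 m.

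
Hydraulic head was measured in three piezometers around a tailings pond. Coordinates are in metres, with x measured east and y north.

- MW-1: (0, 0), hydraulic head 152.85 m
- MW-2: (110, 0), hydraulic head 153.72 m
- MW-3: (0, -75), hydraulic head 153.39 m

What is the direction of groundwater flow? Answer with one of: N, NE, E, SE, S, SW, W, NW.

∂h/∂x = (153.72 − 152.85) / (110 − 0) = +0.007909
∂h/∂y = (153.39 − 152.85) / (-75 − 0) = -0.007200
Flow = −∇h = (-0.007909 east, +0.007200 north), which points northwest.

NW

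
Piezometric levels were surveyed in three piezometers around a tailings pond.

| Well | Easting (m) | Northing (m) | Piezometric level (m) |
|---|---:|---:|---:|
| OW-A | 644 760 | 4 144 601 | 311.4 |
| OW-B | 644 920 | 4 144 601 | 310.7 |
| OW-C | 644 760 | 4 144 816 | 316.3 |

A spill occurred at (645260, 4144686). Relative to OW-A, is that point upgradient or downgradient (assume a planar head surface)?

downgradient

∂h/∂x = (310.7 − 311.4) / (644920 − 644760) = -0.004375
∂h/∂y = (316.3 − 311.4) / (4144816 − 4144601) = +0.02279
Head at (645260, 4144686) = 311.4 + (-0.004375)·(500) + (+0.02279)·(85) = 311.15 m.
That is lower than the 311.4 m at OW-A, so the point is downgradient.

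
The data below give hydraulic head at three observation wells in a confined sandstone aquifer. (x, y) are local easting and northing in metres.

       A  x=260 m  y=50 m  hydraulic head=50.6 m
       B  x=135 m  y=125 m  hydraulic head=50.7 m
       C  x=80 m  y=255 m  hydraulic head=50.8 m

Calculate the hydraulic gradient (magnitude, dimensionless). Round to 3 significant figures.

With h = a·x + b·y + c and A as origin, the differences give:
  (-125)·a + 75·b = +0.1
  (-180)·a + 205·b = +0.2
Eliminate b (×205 and ×75, subtract): -12125·a = 5.50 → a = ∂h/∂x = -0.0004536
Back-substitute: b = ∂h/∂y = +0.0005773.
|∇h| = √(-0.0004536² + 0.0005773²) = 0.0007342

0.000734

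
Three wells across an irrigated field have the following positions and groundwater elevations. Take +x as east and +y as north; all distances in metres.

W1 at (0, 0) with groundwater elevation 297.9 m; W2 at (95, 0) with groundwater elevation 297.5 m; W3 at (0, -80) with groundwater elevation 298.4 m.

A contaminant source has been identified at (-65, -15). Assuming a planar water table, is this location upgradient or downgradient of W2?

upgradient

∂h/∂x = (297.5 − 297.9) / (95 − 0) = -0.004211
∂h/∂y = (298.4 − 297.9) / (-80 − 0) = -0.006250
Head at (-65, -15) = 297.9 + (-0.004211)·(-65) + (-0.006250)·(-15) = 298.27 m.
That is higher than the 297.5 m at W2, so the point is upgradient.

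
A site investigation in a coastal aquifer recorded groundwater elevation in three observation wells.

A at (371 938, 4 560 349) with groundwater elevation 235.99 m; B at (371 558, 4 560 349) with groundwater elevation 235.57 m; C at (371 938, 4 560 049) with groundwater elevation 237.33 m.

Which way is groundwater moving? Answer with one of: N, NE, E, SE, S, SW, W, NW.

∂h/∂x = (235.57 − 235.99) / (371558 − 371938) = +0.001105
∂h/∂y = (237.33 − 235.99) / (4560049 − 4560349) = -0.004467
Flow = −∇h = (-0.001105 east, +0.004467 north), which points north.

N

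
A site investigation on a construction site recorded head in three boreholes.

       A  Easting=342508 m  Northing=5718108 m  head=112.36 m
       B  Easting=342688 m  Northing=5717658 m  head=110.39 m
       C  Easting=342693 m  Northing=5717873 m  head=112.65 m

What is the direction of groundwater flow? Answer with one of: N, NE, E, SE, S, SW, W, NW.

Differences from A: to B (Δx, Δy, Δh) = (180, -450, -1.97); to C = (185, -235, +0.29).
Solve a·Δx + b·Δy = Δh: det = 180·(-235) − 185·(-450) = 40950.
∂h/∂x = [(-1.97)·(-235) − (+0.29)·(-450)] / 40950 = +0.01449
∂h/∂y = [180·(+0.29) − 185·(-1.97)] / 40950 = +0.01017
Flow = −∇h = (-0.01449 east, -0.01017 north), which points southwest.

SW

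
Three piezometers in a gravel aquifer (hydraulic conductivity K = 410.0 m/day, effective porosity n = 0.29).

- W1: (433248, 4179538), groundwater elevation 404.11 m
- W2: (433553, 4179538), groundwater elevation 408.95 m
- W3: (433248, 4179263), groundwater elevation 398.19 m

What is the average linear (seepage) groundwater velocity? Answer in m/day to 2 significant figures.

∂h/∂x = (408.95 − 404.11) / (433553 − 433248) = +0.01587
∂h/∂y = (398.19 − 404.11) / (4179263 − 4179538) = +0.02153
|∇h| = √(0.01587² + 0.02153²) = 0.02675
Seepage velocity v = K·i/n = 410.0 × 0.02675 / 0.29 = 37.82 m/day.

38 m/day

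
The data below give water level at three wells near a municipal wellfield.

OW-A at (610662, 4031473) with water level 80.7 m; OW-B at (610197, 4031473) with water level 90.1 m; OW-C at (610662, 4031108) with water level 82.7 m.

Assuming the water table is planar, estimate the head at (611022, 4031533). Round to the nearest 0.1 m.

73.1 m

∂h/∂x = (90.1 − 80.7) / (610197 − 610662) = -0.02022
∂h/∂y = (82.7 − 80.7) / (4031108 − 4031473) = -0.005479
h(611022, 4031533) = 80.7 + (-0.02022)·(360) + (-0.005479)·(60) = 80.7 -7.277 -0.329 = 73.094 m.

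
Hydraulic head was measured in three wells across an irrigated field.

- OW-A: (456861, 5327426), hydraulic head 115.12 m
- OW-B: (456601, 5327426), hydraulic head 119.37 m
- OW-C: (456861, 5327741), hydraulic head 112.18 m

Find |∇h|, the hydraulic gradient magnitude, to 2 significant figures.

0.019

∂h/∂x = (119.37 − 115.12) / (456601 − 456861) = -0.01635
∂h/∂y = (112.18 − 115.12) / (5327741 − 5327426) = -0.009333
|∇h| = √(-0.01635² + -0.009333²) = 0.01883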